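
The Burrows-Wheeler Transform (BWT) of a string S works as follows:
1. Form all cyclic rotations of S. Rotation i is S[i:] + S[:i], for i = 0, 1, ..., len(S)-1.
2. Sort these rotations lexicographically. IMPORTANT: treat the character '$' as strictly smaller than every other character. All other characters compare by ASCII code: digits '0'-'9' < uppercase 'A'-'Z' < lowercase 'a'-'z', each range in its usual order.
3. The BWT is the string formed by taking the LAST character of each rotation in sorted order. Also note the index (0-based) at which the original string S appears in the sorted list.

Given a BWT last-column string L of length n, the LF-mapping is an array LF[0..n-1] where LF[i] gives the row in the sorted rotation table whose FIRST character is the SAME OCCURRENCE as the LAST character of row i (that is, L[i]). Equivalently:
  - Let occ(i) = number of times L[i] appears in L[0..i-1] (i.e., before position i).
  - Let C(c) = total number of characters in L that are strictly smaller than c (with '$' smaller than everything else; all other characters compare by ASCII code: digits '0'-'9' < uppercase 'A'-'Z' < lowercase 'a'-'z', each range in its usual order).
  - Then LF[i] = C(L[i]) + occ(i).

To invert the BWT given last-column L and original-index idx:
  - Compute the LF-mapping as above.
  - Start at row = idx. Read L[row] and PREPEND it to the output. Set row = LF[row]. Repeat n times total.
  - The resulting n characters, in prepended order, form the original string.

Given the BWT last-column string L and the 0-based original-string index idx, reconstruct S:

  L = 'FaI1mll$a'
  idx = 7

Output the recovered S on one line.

LF mapping: 2 4 3 1 8 6 7 0 5
Walk LF starting at row 7, prepending L[row]:
  step 1: row=7, L[7]='$', prepend. Next row=LF[7]=0
  step 2: row=0, L[0]='F', prepend. Next row=LF[0]=2
  step 3: row=2, L[2]='I', prepend. Next row=LF[2]=3
  step 4: row=3, L[3]='1', prepend. Next row=LF[3]=1
  step 5: row=1, L[1]='a', prepend. Next row=LF[1]=4
  step 6: row=4, L[4]='m', prepend. Next row=LF[4]=8
  step 7: row=8, L[8]='a', prepend. Next row=LF[8]=5
  step 8: row=5, L[5]='l', prepend. Next row=LF[5]=6
  step 9: row=6, L[6]='l', prepend. Next row=LF[6]=7
Reversed output: llama1IF$

Answer: llama1IF$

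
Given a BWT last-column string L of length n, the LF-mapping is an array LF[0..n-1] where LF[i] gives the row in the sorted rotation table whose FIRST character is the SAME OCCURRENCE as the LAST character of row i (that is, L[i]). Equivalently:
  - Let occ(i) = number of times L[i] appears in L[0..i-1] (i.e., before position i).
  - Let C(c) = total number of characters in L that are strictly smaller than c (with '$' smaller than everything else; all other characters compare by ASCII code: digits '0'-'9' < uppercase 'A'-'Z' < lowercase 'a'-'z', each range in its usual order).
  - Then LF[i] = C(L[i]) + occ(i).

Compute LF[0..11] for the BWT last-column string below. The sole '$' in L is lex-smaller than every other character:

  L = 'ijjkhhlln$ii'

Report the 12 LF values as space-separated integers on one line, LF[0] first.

Answer: 3 6 7 8 1 2 9 10 11 0 4 5

Derivation:
Char counts: '$':1, 'h':2, 'i':3, 'j':2, 'k':1, 'l':2, 'n':1
C (first-col start): C('$')=0, C('h')=1, C('i')=3, C('j')=6, C('k')=8, C('l')=9, C('n')=11
L[0]='i': occ=0, LF[0]=C('i')+0=3+0=3
L[1]='j': occ=0, LF[1]=C('j')+0=6+0=6
L[2]='j': occ=1, LF[2]=C('j')+1=6+1=7
L[3]='k': occ=0, LF[3]=C('k')+0=8+0=8
L[4]='h': occ=0, LF[4]=C('h')+0=1+0=1
L[5]='h': occ=1, LF[5]=C('h')+1=1+1=2
L[6]='l': occ=0, LF[6]=C('l')+0=9+0=9
L[7]='l': occ=1, LF[7]=C('l')+1=9+1=10
L[8]='n': occ=0, LF[8]=C('n')+0=11+0=11
L[9]='$': occ=0, LF[9]=C('$')+0=0+0=0
L[10]='i': occ=1, LF[10]=C('i')+1=3+1=4
L[11]='i': occ=2, LF[11]=C('i')+2=3+2=5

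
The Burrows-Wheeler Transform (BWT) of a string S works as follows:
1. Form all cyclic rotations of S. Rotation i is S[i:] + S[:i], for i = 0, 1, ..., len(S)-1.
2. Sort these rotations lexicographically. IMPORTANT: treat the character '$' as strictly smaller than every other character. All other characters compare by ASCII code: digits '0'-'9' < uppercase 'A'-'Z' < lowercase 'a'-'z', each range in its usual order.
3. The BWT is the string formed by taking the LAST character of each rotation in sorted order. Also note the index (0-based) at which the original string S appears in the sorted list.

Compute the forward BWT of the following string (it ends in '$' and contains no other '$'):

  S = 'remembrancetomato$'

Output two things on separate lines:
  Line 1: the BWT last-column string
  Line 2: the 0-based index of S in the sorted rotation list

Answer: ormmnmrcoeeattb$ae
15

Derivation:
All 18 rotations (rotation i = S[i:]+S[:i]):
  rot[0] = remembrancetomato$
  rot[1] = emembrancetomato$r
  rot[2] = membrancetomato$re
  rot[3] = embrancetomato$rem
  rot[4] = mbrancetomato$reme
  rot[5] = brancetomato$remem
  rot[6] = rancetomato$rememb
  rot[7] = ancetomato$remembr
  rot[8] = ncetomato$remembra
  rot[9] = cetomato$remembran
  rot[10] = etomato$remembranc
  rot[11] = tomato$remembrance
  rot[12] = omato$remembrancet
  rot[13] = mato$remembranceto
  rot[14] = ato$remembrancetom
  rot[15] = to$remembrancetoma
  rot[16] = o$remembrancetomat
  rot[17] = $remembrancetomato
Sorted (with $ < everything):
  sorted[0] = $remembrancetomato  (last char: 'o')
  sorted[1] = ancetomato$remembr  (last char: 'r')
  sorted[2] = ato$remembrancetom  (last char: 'm')
  sorted[3] = brancetomato$remem  (last char: 'm')
  sorted[4] = cetomato$remembran  (last char: 'n')
  sorted[5] = embrancetomato$rem  (last char: 'm')
  sorted[6] = emembrancetomato$r  (last char: 'r')
  sorted[7] = etomato$remembranc  (last char: 'c')
  sorted[8] = mato$remembranceto  (last char: 'o')
  sorted[9] = mbrancetomato$reme  (last char: 'e')
  sorted[10] = membrancetomato$re  (last char: 'e')
  sorted[11] = ncetomato$remembra  (last char: 'a')
  sorted[12] = o$remembrancetomat  (last char: 't')
  sorted[13] = omato$remembrancet  (last char: 't')
  sorted[14] = rancetomato$rememb  (last char: 'b')
  sorted[15] = remembrancetomato$  (last char: '$')
  sorted[16] = to$remembrancetoma  (last char: 'a')
  sorted[17] = tomato$remembrance  (last char: 'e')
Last column: ormmnmrcoeeattb$ae
Original string S is at sorted index 15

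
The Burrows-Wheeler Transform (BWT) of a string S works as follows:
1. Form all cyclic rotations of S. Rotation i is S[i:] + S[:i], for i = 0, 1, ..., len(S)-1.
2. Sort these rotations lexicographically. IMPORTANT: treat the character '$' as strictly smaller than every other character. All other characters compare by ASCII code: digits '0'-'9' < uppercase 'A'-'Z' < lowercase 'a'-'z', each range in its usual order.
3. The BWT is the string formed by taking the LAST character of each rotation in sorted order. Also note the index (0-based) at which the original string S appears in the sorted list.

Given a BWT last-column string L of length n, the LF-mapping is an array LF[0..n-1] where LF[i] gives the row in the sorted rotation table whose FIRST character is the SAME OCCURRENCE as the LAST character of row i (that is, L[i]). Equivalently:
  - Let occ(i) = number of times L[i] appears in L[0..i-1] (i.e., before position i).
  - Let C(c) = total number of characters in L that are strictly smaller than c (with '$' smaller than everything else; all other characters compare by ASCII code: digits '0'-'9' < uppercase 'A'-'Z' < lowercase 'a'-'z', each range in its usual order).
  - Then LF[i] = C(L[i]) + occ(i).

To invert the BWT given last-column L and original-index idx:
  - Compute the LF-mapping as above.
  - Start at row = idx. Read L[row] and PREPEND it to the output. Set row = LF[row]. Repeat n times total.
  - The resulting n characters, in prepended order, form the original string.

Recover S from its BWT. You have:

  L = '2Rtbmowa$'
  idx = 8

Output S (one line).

LF mapping: 1 2 7 4 5 6 8 3 0
Walk LF starting at row 8, prepending L[row]:
  step 1: row=8, L[8]='$', prepend. Next row=LF[8]=0
  step 2: row=0, L[0]='2', prepend. Next row=LF[0]=1
  step 3: row=1, L[1]='R', prepend. Next row=LF[1]=2
  step 4: row=2, L[2]='t', prepend. Next row=LF[2]=7
  step 5: row=7, L[7]='a', prepend. Next row=LF[7]=3
  step 6: row=3, L[3]='b', prepend. Next row=LF[3]=4
  step 7: row=4, L[4]='m', prepend. Next row=LF[4]=5
  step 8: row=5, L[5]='o', prepend. Next row=LF[5]=6
  step 9: row=6, L[6]='w', prepend. Next row=LF[6]=8
Reversed output: wombatR2$

Answer: wombatR2$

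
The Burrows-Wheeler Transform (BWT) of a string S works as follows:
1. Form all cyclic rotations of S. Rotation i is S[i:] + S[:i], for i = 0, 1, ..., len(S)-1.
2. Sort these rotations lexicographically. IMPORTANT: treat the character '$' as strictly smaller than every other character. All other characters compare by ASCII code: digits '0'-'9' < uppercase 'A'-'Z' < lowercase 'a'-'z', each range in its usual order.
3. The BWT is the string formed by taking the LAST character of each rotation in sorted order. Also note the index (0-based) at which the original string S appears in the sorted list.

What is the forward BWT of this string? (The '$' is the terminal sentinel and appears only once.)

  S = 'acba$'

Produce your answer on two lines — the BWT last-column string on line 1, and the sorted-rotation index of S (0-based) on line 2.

Answer: ab$ca
2

Derivation:
All 5 rotations (rotation i = S[i:]+S[:i]):
  rot[0] = acba$
  rot[1] = cba$a
  rot[2] = ba$ac
  rot[3] = a$acb
  rot[4] = $acba
Sorted (with $ < everything):
  sorted[0] = $acba  (last char: 'a')
  sorted[1] = a$acb  (last char: 'b')
  sorted[2] = acba$  (last char: '$')
  sorted[3] = ba$ac  (last char: 'c')
  sorted[4] = cba$a  (last char: 'a')
Last column: ab$ca
Original string S is at sorted index 2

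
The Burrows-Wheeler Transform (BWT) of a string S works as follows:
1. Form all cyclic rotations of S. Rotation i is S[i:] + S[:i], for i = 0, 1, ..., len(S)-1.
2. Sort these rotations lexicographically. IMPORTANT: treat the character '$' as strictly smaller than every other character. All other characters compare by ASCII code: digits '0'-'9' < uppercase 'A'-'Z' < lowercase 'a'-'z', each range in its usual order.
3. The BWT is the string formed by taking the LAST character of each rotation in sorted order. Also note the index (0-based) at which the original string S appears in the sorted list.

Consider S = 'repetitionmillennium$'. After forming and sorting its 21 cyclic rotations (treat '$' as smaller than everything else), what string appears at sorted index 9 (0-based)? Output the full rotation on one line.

All 21 rotations (rotation i = S[i:]+S[:i]):
  rot[0] = repetitionmillennium$
  rot[1] = epetitionmillennium$r
  rot[2] = petitionmillennium$re
  rot[3] = etitionmillennium$rep
  rot[4] = titionmillennium$repe
  rot[5] = itionmillennium$repet
  rot[6] = tionmillennium$repeti
  rot[7] = ionmillennium$repetit
  rot[8] = onmillennium$repetiti
  rot[9] = nmillennium$repetitio
  rot[10] = millennium$repetition
  rot[11] = illennium$repetitionm
  rot[12] = llennium$repetitionmi
  rot[13] = lennium$repetitionmil
  rot[14] = ennium$repetitionmill
  rot[15] = nnium$repetitionmille
  rot[16] = nium$repetitionmillen
  rot[17] = ium$repetitionmillenn
  rot[18] = um$repetitionmillenni
  rot[19] = m$repetitionmillenniu
  rot[20] = $repetitionmillennium
Sorted (with $ < everything):
  sorted[0] = $repetitionmillennium
  sorted[1] = ennium$repetitionmill
  sorted[2] = epetitionmillennium$r
  sorted[3] = etitionmillennium$rep
  sorted[4] = illennium$repetitionm
  sorted[5] = ionmillennium$repetit
  sorted[6] = itionmillennium$repet
  sorted[7] = ium$repetitionmillenn
  sorted[8] = lennium$repetitionmil
  sorted[9] = llennium$repetitionmi
  sorted[10] = m$repetitionmillenniu
  sorted[11] = millennium$repetition
  sorted[12] = nium$repetitionmillen
  sorted[13] = nmillennium$repetitio
  sorted[14] = nnium$repetitionmille
  sorted[15] = onmillennium$repetiti
  sorted[16] = petitionmillennium$re
  sorted[17] = repetitionmillennium$
  sorted[18] = tionmillennium$repeti
  sorted[19] = titionmillennium$repe
  sorted[20] = um$repetitionmillenni
sorted[9] = llennium$repetitionmi

Answer: llennium$repetitionmi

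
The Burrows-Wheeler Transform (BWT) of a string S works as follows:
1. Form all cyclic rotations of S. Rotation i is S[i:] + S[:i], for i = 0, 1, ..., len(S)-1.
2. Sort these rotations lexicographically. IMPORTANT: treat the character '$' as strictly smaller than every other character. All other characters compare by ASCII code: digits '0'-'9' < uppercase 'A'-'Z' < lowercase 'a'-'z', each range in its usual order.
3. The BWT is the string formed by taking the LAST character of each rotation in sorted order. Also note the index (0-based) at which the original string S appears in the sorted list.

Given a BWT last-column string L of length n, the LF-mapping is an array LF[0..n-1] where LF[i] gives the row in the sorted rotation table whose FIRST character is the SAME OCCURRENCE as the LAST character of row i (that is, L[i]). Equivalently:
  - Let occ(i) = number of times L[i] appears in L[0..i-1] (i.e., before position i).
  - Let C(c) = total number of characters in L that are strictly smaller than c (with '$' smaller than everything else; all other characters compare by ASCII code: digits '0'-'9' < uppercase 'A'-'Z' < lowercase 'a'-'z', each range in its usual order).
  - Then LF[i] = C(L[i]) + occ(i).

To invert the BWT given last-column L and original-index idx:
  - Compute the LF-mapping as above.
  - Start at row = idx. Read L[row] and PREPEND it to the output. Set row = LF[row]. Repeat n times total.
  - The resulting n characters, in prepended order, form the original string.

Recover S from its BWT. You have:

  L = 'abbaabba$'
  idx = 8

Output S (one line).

Answer: bbaaabba$

Derivation:
LF mapping: 1 5 6 2 3 7 8 4 0
Walk LF starting at row 8, prepending L[row]:
  step 1: row=8, L[8]='$', prepend. Next row=LF[8]=0
  step 2: row=0, L[0]='a', prepend. Next row=LF[0]=1
  step 3: row=1, L[1]='b', prepend. Next row=LF[1]=5
  step 4: row=5, L[5]='b', prepend. Next row=LF[5]=7
  step 5: row=7, L[7]='a', prepend. Next row=LF[7]=4
  step 6: row=4, L[4]='a', prepend. Next row=LF[4]=3
  step 7: row=3, L[3]='a', prepend. Next row=LF[3]=2
  step 8: row=2, L[2]='b', prepend. Next row=LF[2]=6
  step 9: row=6, L[6]='b', prepend. Next row=LF[6]=8
Reversed output: bbaaabba$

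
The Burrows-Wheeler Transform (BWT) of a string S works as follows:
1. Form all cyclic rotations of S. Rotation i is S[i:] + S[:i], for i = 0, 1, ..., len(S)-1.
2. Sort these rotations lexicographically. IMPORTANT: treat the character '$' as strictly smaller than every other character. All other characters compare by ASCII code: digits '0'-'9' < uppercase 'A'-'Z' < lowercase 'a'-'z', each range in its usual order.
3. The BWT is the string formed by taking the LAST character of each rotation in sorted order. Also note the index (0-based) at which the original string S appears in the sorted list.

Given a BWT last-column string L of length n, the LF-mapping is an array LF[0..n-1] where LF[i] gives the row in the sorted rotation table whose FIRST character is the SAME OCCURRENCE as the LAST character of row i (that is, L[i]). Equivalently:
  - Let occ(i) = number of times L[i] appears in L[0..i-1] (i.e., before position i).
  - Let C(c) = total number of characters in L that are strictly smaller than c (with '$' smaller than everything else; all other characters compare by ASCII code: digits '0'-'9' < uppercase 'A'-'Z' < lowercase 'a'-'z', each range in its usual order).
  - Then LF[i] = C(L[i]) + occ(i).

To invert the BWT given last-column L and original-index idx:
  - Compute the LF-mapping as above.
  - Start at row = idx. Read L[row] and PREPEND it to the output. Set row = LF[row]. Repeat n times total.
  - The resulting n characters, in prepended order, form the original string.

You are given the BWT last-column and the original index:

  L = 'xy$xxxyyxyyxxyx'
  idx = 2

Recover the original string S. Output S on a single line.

Answer: xxxxxyyyxyxyyx$

Derivation:
LF mapping: 1 9 0 2 3 4 10 11 5 12 13 6 7 14 8
Walk LF starting at row 2, prepending L[row]:
  step 1: row=2, L[2]='$', prepend. Next row=LF[2]=0
  step 2: row=0, L[0]='x', prepend. Next row=LF[0]=1
  step 3: row=1, L[1]='y', prepend. Next row=LF[1]=9
  step 4: row=9, L[9]='y', prepend. Next row=LF[9]=12
  step 5: row=12, L[12]='x', prepend. Next row=LF[12]=7
  step 6: row=7, L[7]='y', prepend. Next row=LF[7]=11
  step 7: row=11, L[11]='x', prepend. Next row=LF[11]=6
  step 8: row=6, L[6]='y', prepend. Next row=LF[6]=10
  step 9: row=10, L[10]='y', prepend. Next row=LF[10]=13
  step 10: row=13, L[13]='y', prepend. Next row=LF[13]=14
  step 11: row=14, L[14]='x', prepend. Next row=LF[14]=8
  step 12: row=8, L[8]='x', prepend. Next row=LF[8]=5
  step 13: row=5, L[5]='x', prepend. Next row=LF[5]=4
  step 14: row=4, L[4]='x', prepend. Next row=LF[4]=3
  step 15: row=3, L[3]='x', prepend. Next row=LF[3]=2
Reversed output: xxxxxyyyxyxyyx$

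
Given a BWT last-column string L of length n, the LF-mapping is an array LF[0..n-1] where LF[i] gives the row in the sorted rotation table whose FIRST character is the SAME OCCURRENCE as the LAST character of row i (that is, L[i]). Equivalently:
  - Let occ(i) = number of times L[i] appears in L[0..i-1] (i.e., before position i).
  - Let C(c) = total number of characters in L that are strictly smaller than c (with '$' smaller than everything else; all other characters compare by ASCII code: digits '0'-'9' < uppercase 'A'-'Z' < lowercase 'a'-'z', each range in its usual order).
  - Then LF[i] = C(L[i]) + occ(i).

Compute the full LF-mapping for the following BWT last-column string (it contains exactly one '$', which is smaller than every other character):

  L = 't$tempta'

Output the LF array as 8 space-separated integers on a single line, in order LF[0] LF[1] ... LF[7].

Char counts: '$':1, 'a':1, 'e':1, 'm':1, 'p':1, 't':3
C (first-col start): C('$')=0, C('a')=1, C('e')=2, C('m')=3, C('p')=4, C('t')=5
L[0]='t': occ=0, LF[0]=C('t')+0=5+0=5
L[1]='$': occ=0, LF[1]=C('$')+0=0+0=0
L[2]='t': occ=1, LF[2]=C('t')+1=5+1=6
L[3]='e': occ=0, LF[3]=C('e')+0=2+0=2
L[4]='m': occ=0, LF[4]=C('m')+0=3+0=3
L[5]='p': occ=0, LF[5]=C('p')+0=4+0=4
L[6]='t': occ=2, LF[6]=C('t')+2=5+2=7
L[7]='a': occ=0, LF[7]=C('a')+0=1+0=1

Answer: 5 0 6 2 3 4 7 1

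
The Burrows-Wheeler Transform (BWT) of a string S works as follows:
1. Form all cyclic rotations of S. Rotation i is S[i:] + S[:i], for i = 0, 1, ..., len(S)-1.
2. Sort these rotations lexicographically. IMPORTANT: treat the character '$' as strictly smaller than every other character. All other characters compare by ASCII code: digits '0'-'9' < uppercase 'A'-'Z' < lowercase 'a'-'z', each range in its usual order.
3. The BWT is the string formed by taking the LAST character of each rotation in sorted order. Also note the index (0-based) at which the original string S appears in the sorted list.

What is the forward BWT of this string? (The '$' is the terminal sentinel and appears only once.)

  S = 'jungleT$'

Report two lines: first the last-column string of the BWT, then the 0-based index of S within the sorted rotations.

Answer: Teln$guj
4

Derivation:
All 8 rotations (rotation i = S[i:]+S[:i]):
  rot[0] = jungleT$
  rot[1] = ungleT$j
  rot[2] = ngleT$ju
  rot[3] = gleT$jun
  rot[4] = leT$jung
  rot[5] = eT$jungl
  rot[6] = T$jungle
  rot[7] = $jungleT
Sorted (with $ < everything):
  sorted[0] = $jungleT  (last char: 'T')
  sorted[1] = T$jungle  (last char: 'e')
  sorted[2] = eT$jungl  (last char: 'l')
  sorted[3] = gleT$jun  (last char: 'n')
  sorted[4] = jungleT$  (last char: '$')
  sorted[5] = leT$jung  (last char: 'g')
  sorted[6] = ngleT$ju  (last char: 'u')
  sorted[7] = ungleT$j  (last char: 'j')
Last column: Teln$guj
Original string S is at sorted index 4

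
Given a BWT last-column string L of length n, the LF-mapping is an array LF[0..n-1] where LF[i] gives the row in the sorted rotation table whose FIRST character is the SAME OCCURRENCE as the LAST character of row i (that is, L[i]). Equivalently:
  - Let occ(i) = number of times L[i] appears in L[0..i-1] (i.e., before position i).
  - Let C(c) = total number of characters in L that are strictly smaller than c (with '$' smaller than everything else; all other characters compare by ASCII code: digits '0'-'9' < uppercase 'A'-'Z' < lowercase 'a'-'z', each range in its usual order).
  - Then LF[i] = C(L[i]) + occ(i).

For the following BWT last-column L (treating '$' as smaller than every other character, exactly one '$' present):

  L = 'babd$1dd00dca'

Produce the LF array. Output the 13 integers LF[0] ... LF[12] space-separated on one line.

Char counts: '$':1, '0':2, '1':1, 'a':2, 'b':2, 'c':1, 'd':4
C (first-col start): C('$')=0, C('0')=1, C('1')=3, C('a')=4, C('b')=6, C('c')=8, C('d')=9
L[0]='b': occ=0, LF[0]=C('b')+0=6+0=6
L[1]='a': occ=0, LF[1]=C('a')+0=4+0=4
L[2]='b': occ=1, LF[2]=C('b')+1=6+1=7
L[3]='d': occ=0, LF[3]=C('d')+0=9+0=9
L[4]='$': occ=0, LF[4]=C('$')+0=0+0=0
L[5]='1': occ=0, LF[5]=C('1')+0=3+0=3
L[6]='d': occ=1, LF[6]=C('d')+1=9+1=10
L[7]='d': occ=2, LF[7]=C('d')+2=9+2=11
L[8]='0': occ=0, LF[8]=C('0')+0=1+0=1
L[9]='0': occ=1, LF[9]=C('0')+1=1+1=2
L[10]='d': occ=3, LF[10]=C('d')+3=9+3=12
L[11]='c': occ=0, LF[11]=C('c')+0=8+0=8
L[12]='a': occ=1, LF[12]=C('a')+1=4+1=5

Answer: 6 4 7 9 0 3 10 11 1 2 12 8 5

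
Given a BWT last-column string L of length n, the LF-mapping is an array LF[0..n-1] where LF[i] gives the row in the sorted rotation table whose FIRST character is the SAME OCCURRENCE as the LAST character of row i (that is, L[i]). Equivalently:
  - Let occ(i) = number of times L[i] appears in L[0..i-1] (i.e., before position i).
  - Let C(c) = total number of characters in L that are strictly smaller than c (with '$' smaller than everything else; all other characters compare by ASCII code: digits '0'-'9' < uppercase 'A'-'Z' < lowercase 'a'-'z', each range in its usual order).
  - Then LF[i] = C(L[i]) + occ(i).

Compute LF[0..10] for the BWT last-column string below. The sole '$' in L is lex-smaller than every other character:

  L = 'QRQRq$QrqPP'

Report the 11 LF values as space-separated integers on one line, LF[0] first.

Char counts: '$':1, 'P':2, 'Q':3, 'R':2, 'q':2, 'r':1
C (first-col start): C('$')=0, C('P')=1, C('Q')=3, C('R')=6, C('q')=8, C('r')=10
L[0]='Q': occ=0, LF[0]=C('Q')+0=3+0=3
L[1]='R': occ=0, LF[1]=C('R')+0=6+0=6
L[2]='Q': occ=1, LF[2]=C('Q')+1=3+1=4
L[3]='R': occ=1, LF[3]=C('R')+1=6+1=7
L[4]='q': occ=0, LF[4]=C('q')+0=8+0=8
L[5]='$': occ=0, LF[5]=C('$')+0=0+0=0
L[6]='Q': occ=2, LF[6]=C('Q')+2=3+2=5
L[7]='r': occ=0, LF[7]=C('r')+0=10+0=10
L[8]='q': occ=1, LF[8]=C('q')+1=8+1=9
L[9]='P': occ=0, LF[9]=C('P')+0=1+0=1
L[10]='P': occ=1, LF[10]=C('P')+1=1+1=2

Answer: 3 6 4 7 8 0 5 10 9 1 2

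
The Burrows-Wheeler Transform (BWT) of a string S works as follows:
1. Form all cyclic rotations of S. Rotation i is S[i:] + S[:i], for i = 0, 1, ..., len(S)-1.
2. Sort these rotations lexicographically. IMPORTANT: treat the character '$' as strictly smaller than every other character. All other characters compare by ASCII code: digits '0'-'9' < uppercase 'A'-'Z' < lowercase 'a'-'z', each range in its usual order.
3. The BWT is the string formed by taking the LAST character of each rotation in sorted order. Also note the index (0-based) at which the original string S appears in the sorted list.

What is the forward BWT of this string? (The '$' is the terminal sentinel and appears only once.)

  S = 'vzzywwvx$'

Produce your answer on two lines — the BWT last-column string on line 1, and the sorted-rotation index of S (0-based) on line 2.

All 9 rotations (rotation i = S[i:]+S[:i]):
  rot[0] = vzzywwvx$
  rot[1] = zzywwvx$v
  rot[2] = zywwvx$vz
  rot[3] = ywwvx$vzz
  rot[4] = wwvx$vzzy
  rot[5] = wvx$vzzyw
  rot[6] = vx$vzzyww
  rot[7] = x$vzzywwv
  rot[8] = $vzzywwvx
Sorted (with $ < everything):
  sorted[0] = $vzzywwvx  (last char: 'x')
  sorted[1] = vx$vzzyww  (last char: 'w')
  sorted[2] = vzzywwvx$  (last char: '$')
  sorted[3] = wvx$vzzyw  (last char: 'w')
  sorted[4] = wwvx$vzzy  (last char: 'y')
  sorted[5] = x$vzzywwv  (last char: 'v')
  sorted[6] = ywwvx$vzz  (last char: 'z')
  sorted[7] = zywwvx$vz  (last char: 'z')
  sorted[8] = zzywwvx$v  (last char: 'v')
Last column: xw$wyvzzv
Original string S is at sorted index 2

Answer: xw$wyvzzv
2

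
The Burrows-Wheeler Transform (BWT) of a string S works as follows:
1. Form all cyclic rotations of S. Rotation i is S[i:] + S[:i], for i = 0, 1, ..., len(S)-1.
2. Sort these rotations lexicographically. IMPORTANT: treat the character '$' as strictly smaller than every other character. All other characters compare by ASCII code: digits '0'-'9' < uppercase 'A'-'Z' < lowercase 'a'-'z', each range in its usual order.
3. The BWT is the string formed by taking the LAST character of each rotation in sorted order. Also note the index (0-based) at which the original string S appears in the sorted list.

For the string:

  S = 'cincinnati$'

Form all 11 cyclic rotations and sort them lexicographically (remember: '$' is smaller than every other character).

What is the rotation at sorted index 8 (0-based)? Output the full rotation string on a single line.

Answer: ncinnati$ci

Derivation:
All 11 rotations (rotation i = S[i:]+S[:i]):
  rot[0] = cincinnati$
  rot[1] = incinnati$c
  rot[2] = ncinnati$ci
  rot[3] = cinnati$cin
  rot[4] = innati$cinc
  rot[5] = nnati$cinci
  rot[6] = nati$cincin
  rot[7] = ati$cincinn
  rot[8] = ti$cincinna
  rot[9] = i$cincinnat
  rot[10] = $cincinnati
Sorted (with $ < everything):
  sorted[0] = $cincinnati
  sorted[1] = ati$cincinn
  sorted[2] = cincinnati$
  sorted[3] = cinnati$cin
  sorted[4] = i$cincinnat
  sorted[5] = incinnati$c
  sorted[6] = innati$cinc
  sorted[7] = nati$cincin
  sorted[8] = ncinnati$ci
  sorted[9] = nnati$cinci
  sorted[10] = ti$cincinna
sorted[8] = ncinnati$ci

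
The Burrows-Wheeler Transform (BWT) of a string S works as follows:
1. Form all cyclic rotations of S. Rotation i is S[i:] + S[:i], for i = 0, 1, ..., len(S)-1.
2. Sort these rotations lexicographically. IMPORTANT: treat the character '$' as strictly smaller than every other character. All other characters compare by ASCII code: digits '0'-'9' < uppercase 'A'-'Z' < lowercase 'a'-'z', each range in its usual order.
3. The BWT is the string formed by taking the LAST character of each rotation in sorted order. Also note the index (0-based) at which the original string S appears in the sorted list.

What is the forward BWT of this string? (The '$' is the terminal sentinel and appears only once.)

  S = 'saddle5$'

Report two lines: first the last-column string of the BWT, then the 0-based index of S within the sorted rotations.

Answer: 5esadld$
7

Derivation:
All 8 rotations (rotation i = S[i:]+S[:i]):
  rot[0] = saddle5$
  rot[1] = addle5$s
  rot[2] = ddle5$sa
  rot[3] = dle5$sad
  rot[4] = le5$sadd
  rot[5] = e5$saddl
  rot[6] = 5$saddle
  rot[7] = $saddle5
Sorted (with $ < everything):
  sorted[0] = $saddle5  (last char: '5')
  sorted[1] = 5$saddle  (last char: 'e')
  sorted[2] = addle5$s  (last char: 's')
  sorted[3] = ddle5$sa  (last char: 'a')
  sorted[4] = dle5$sad  (last char: 'd')
  sorted[5] = e5$saddl  (last char: 'l')
  sorted[6] = le5$sadd  (last char: 'd')
  sorted[7] = saddle5$  (last char: '$')
Last column: 5esadld$
Original string S is at sorted index 7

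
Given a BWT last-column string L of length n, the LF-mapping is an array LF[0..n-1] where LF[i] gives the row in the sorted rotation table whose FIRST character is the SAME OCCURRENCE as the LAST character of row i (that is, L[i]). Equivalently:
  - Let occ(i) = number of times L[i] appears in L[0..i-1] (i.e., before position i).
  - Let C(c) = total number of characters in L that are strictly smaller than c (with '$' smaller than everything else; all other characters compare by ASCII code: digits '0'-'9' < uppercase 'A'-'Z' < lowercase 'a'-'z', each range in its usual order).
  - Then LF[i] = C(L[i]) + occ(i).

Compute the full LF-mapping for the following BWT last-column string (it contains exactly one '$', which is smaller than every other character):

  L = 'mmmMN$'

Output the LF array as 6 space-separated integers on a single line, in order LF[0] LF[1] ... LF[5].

Answer: 3 4 5 1 2 0

Derivation:
Char counts: '$':1, 'M':1, 'N':1, 'm':3
C (first-col start): C('$')=0, C('M')=1, C('N')=2, C('m')=3
L[0]='m': occ=0, LF[0]=C('m')+0=3+0=3
L[1]='m': occ=1, LF[1]=C('m')+1=3+1=4
L[2]='m': occ=2, LF[2]=C('m')+2=3+2=5
L[3]='M': occ=0, LF[3]=C('M')+0=1+0=1
L[4]='N': occ=0, LF[4]=C('N')+0=2+0=2
L[5]='$': occ=0, LF[5]=C('$')+0=0+0=0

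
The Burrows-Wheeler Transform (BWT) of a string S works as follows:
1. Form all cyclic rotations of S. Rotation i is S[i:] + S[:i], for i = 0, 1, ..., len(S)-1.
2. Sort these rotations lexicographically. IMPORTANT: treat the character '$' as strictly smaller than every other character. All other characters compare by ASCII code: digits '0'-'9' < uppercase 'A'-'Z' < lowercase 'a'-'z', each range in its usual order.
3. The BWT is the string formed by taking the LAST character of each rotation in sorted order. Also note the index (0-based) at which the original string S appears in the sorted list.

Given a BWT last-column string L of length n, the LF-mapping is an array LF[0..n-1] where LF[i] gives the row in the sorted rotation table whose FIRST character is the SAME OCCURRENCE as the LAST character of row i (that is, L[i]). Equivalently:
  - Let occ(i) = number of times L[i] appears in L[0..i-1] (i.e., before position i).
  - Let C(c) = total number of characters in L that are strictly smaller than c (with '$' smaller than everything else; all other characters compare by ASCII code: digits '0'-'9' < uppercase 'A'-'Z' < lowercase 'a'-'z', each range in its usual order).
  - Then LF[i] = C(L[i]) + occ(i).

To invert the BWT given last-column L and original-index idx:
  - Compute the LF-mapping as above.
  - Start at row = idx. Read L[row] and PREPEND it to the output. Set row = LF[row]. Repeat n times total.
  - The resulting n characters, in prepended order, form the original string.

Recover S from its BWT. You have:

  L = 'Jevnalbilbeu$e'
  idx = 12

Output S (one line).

LF mapping: 1 5 13 11 2 9 3 8 10 4 6 12 0 7
Walk LF starting at row 12, prepending L[row]:
  step 1: row=12, L[12]='$', prepend. Next row=LF[12]=0
  step 2: row=0, L[0]='J', prepend. Next row=LF[0]=1
  step 3: row=1, L[1]='e', prepend. Next row=LF[1]=5
  step 4: row=5, L[5]='l', prepend. Next row=LF[5]=9
  step 5: row=9, L[9]='b', prepend. Next row=LF[9]=4
  step 6: row=4, L[4]='a', prepend. Next row=LF[4]=2
  step 7: row=2, L[2]='v', prepend. Next row=LF[2]=13
  step 8: row=13, L[13]='e', prepend. Next row=LF[13]=7
  step 9: row=7, L[7]='i', prepend. Next row=LF[7]=8
  step 10: row=8, L[8]='l', prepend. Next row=LF[8]=10
  step 11: row=10, L[10]='e', prepend. Next row=LF[10]=6
  step 12: row=6, L[6]='b', prepend. Next row=LF[6]=3
  step 13: row=3, L[3]='n', prepend. Next row=LF[3]=11
  step 14: row=11, L[11]='u', prepend. Next row=LF[11]=12
Reversed output: unbelievableJ$

Answer: unbelievableJ$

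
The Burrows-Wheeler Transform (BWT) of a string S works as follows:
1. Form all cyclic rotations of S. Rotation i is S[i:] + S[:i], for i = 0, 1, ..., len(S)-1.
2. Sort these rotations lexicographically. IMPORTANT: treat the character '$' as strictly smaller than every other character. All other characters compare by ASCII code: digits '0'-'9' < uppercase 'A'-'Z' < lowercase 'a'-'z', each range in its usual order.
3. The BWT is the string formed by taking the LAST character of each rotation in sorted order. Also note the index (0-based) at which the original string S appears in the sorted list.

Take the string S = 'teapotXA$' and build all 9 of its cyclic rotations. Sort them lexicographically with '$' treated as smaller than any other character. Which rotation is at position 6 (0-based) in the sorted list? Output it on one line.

All 9 rotations (rotation i = S[i:]+S[:i]):
  rot[0] = teapotXA$
  rot[1] = eapotXA$t
  rot[2] = apotXA$te
  rot[3] = potXA$tea
  rot[4] = otXA$teap
  rot[5] = tXA$teapo
  rot[6] = XA$teapot
  rot[7] = A$teapotX
  rot[8] = $teapotXA
Sorted (with $ < everything):
  sorted[0] = $teapotXA
  sorted[1] = A$teapotX
  sorted[2] = XA$teapot
  sorted[3] = apotXA$te
  sorted[4] = eapotXA$t
  sorted[5] = otXA$teap
  sorted[6] = potXA$tea
  sorted[7] = tXA$teapo
  sorted[8] = teapotXA$
sorted[6] = potXA$tea

Answer: potXA$tea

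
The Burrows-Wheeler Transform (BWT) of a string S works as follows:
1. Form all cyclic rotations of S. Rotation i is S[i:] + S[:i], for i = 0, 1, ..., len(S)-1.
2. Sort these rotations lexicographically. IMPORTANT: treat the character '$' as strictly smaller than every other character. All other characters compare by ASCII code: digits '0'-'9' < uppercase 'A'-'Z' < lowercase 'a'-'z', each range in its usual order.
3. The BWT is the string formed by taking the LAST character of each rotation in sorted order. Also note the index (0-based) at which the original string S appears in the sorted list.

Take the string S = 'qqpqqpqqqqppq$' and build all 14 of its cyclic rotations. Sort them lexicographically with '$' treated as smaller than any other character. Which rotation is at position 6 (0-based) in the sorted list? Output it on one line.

Answer: qppq$qqpqqpqqq

Derivation:
All 14 rotations (rotation i = S[i:]+S[:i]):
  rot[0] = qqpqqpqqqqppq$
  rot[1] = qpqqpqqqqppq$q
  rot[2] = pqqpqqqqppq$qq
  rot[3] = qqpqqqqppq$qqp
  rot[4] = qpqqqqppq$qqpq
  rot[5] = pqqqqppq$qqpqq
  rot[6] = qqqqppq$qqpqqp
  rot[7] = qqqppq$qqpqqpq
  rot[8] = qqppq$qqpqqpqq
  rot[9] = qppq$qqpqqpqqq
  rot[10] = ppq$qqpqqpqqqq
  rot[11] = pq$qqpqqpqqqqp
  rot[12] = q$qqpqqpqqqqpp
  rot[13] = $qqpqqpqqqqppq
Sorted (with $ < everything):
  sorted[0] = $qqpqqpqqqqppq
  sorted[1] = ppq$qqpqqpqqqq
  sorted[2] = pq$qqpqqpqqqqp
  sorted[3] = pqqpqqqqppq$qq
  sorted[4] = pqqqqppq$qqpqq
  sorted[5] = q$qqpqqpqqqqpp
  sorted[6] = qppq$qqpqqpqqq
  sorted[7] = qpqqpqqqqppq$q
  sorted[8] = qpqqqqppq$qqpq
  sorted[9] = qqppq$qqpqqpqq
  sorted[10] = qqpqqpqqqqppq$
  sorted[11] = qqpqqqqppq$qqp
  sorted[12] = qqqppq$qqpqqpq
  sorted[13] = qqqqppq$qqpqqp
sorted[6] = qppq$qqpqqpqqq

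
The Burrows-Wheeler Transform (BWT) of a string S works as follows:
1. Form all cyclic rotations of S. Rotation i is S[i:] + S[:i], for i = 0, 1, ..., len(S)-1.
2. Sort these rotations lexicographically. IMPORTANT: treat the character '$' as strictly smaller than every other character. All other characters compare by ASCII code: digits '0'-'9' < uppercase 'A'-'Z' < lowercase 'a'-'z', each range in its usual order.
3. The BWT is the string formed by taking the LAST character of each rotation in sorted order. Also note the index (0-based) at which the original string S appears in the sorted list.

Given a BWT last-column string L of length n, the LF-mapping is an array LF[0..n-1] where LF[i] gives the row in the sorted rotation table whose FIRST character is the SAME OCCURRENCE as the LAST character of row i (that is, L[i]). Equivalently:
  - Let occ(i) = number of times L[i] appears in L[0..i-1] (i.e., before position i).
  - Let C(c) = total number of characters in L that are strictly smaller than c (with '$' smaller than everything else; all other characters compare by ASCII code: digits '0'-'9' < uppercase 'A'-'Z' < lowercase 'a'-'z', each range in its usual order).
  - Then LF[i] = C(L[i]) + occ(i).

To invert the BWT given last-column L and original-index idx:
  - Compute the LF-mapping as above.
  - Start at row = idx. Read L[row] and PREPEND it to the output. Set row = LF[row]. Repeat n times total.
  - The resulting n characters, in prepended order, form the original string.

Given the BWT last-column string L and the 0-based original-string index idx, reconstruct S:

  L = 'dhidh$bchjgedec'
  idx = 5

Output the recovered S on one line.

LF mapping: 4 10 13 5 11 0 1 2 12 14 9 7 6 8 3
Walk LF starting at row 5, prepending L[row]:
  step 1: row=5, L[5]='$', prepend. Next row=LF[5]=0
  step 2: row=0, L[0]='d', prepend. Next row=LF[0]=4
  step 3: row=4, L[4]='h', prepend. Next row=LF[4]=11
  step 4: row=11, L[11]='e', prepend. Next row=LF[11]=7
  step 5: row=7, L[7]='c', prepend. Next row=LF[7]=2
  step 6: row=2, L[2]='i', prepend. Next row=LF[2]=13
  step 7: row=13, L[13]='e', prepend. Next row=LF[13]=8
  step 8: row=8, L[8]='h', prepend. Next row=LF[8]=12
  step 9: row=12, L[12]='d', prepend. Next row=LF[12]=6
  step 10: row=6, L[6]='b', prepend. Next row=LF[6]=1
  step 11: row=1, L[1]='h', prepend. Next row=LF[1]=10
  step 12: row=10, L[10]='g', prepend. Next row=LF[10]=9
  step 13: row=9, L[9]='j', prepend. Next row=LF[9]=14
  step 14: row=14, L[14]='c', prepend. Next row=LF[14]=3
  step 15: row=3, L[3]='d', prepend. Next row=LF[3]=5
Reversed output: dcjghbdheicehd$

Answer: dcjghbdheicehd$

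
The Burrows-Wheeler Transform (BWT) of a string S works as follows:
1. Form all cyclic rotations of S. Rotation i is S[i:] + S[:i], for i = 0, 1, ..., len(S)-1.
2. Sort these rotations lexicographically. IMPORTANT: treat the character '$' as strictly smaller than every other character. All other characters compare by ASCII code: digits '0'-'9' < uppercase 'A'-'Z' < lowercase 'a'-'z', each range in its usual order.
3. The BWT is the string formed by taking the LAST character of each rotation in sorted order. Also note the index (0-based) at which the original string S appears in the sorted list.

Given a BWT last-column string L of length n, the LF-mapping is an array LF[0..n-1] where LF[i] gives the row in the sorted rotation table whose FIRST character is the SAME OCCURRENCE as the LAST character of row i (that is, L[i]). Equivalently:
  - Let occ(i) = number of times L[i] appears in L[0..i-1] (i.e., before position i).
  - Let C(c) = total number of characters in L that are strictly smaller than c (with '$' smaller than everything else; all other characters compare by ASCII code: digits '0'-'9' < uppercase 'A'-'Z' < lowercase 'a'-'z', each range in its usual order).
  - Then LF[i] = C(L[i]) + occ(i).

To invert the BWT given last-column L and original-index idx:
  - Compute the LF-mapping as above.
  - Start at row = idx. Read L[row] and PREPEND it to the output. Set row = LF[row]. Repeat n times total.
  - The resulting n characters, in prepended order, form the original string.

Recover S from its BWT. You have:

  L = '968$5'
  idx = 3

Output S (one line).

Answer: 8659$

Derivation:
LF mapping: 4 2 3 0 1
Walk LF starting at row 3, prepending L[row]:
  step 1: row=3, L[3]='$', prepend. Next row=LF[3]=0
  step 2: row=0, L[0]='9', prepend. Next row=LF[0]=4
  step 3: row=4, L[4]='5', prepend. Next row=LF[4]=1
  step 4: row=1, L[1]='6', prepend. Next row=LF[1]=2
  step 5: row=2, L[2]='8', prepend. Next row=LF[2]=3
Reversed output: 8659$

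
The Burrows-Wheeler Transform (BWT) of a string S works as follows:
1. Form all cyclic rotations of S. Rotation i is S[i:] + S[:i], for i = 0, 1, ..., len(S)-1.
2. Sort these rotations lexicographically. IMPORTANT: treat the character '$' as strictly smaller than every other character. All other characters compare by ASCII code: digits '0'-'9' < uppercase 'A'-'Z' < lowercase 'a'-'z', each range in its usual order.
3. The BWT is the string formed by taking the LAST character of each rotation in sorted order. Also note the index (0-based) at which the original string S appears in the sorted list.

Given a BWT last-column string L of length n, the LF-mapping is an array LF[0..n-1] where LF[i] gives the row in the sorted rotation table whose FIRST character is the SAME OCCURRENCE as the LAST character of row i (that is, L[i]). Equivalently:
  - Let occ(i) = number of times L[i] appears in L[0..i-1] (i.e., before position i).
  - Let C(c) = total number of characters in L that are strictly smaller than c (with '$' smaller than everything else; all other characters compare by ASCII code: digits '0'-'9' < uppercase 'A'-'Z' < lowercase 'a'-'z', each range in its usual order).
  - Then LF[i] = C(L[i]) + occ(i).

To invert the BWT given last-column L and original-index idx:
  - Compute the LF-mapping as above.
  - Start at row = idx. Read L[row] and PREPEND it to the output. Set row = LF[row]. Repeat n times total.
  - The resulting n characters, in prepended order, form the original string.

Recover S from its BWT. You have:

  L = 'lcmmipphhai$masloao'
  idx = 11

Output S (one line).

LF mapping: 9 4 11 12 7 16 17 5 6 1 8 0 13 2 18 10 14 3 15
Walk LF starting at row 11, prepending L[row]:
  step 1: row=11, L[11]='$', prepend. Next row=LF[11]=0
  step 2: row=0, L[0]='l', prepend. Next row=LF[0]=9
  step 3: row=9, L[9]='a', prepend. Next row=LF[9]=1
  step 4: row=1, L[1]='c', prepend. Next row=LF[1]=4
  step 5: row=4, L[4]='i', prepend. Next row=LF[4]=7
  step 6: row=7, L[7]='h', prepend. Next row=LF[7]=5
  step 7: row=5, L[5]='p', prepend. Next row=LF[5]=16
  step 8: row=16, L[16]='o', prepend. Next row=LF[16]=14
  step 9: row=14, L[14]='s', prepend. Next row=LF[14]=18
  step 10: row=18, L[18]='o', prepend. Next row=LF[18]=15
  step 11: row=15, L[15]='l', prepend. Next row=LF[15]=10
  step 12: row=10, L[10]='i', prepend. Next row=LF[10]=8
  step 13: row=8, L[8]='h', prepend. Next row=LF[8]=6
  step 14: row=6, L[6]='p', prepend. Next row=LF[6]=17
  step 15: row=17, L[17]='a', prepend. Next row=LF[17]=3
  step 16: row=3, L[3]='m', prepend. Next row=LF[3]=12
  step 17: row=12, L[12]='m', prepend. Next row=LF[12]=13
  step 18: row=13, L[13]='a', prepend. Next row=LF[13]=2
  step 19: row=2, L[2]='m', prepend. Next row=LF[2]=11
Reversed output: mammaphilosophical$

Answer: mammaphilosophical$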